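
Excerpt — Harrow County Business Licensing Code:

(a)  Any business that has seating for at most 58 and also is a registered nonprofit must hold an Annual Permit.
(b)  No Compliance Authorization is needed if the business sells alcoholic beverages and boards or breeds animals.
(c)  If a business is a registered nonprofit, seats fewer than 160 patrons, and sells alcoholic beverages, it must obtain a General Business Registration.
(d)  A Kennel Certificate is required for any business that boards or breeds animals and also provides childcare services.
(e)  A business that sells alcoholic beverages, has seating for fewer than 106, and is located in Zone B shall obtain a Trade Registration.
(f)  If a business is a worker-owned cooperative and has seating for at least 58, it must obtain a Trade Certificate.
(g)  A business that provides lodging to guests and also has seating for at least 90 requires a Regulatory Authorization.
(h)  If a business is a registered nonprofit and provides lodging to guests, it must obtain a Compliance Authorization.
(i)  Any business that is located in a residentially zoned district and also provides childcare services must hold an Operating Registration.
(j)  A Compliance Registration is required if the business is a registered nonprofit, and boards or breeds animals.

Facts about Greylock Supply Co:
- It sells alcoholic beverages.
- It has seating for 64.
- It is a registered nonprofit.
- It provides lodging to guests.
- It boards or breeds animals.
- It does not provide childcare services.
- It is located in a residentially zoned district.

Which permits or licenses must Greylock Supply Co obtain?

(a) seating 64 > 58; is a registered nonprofit → Annual Permit not required.
(b) sells alcoholic beverages; boards or breeds animals → exempt from Compliance Authorization.
(c) is a registered nonprofit; seating 64 < 160; sells alcoholic beverages → General Business Registration required.
(d) boards or breeds animals; does not provide childcare services → Kennel Certificate not required.
(e) sells alcoholic beverages; seating 64 < 106; is located in a residentially zoned district (not: is located in Zone B) → Trade Registration not required.
(f) is a registered nonprofit (not: is a worker-owned cooperative); seating 64 ≥ 58 → Trade Certificate not required.
(g) provides lodging to guests; seating 64 < 90 → Regulatory Authorization not required.
(h) is a registered nonprofit; provides lodging to guests → Compliance Authorization required.
(i) is located in a residentially zoned district; does not provide childcare services → Operating Registration not required.
(j) is a registered nonprofit; boards or breeds animals → Compliance Registration required.

Compliance Registration, General Business Registration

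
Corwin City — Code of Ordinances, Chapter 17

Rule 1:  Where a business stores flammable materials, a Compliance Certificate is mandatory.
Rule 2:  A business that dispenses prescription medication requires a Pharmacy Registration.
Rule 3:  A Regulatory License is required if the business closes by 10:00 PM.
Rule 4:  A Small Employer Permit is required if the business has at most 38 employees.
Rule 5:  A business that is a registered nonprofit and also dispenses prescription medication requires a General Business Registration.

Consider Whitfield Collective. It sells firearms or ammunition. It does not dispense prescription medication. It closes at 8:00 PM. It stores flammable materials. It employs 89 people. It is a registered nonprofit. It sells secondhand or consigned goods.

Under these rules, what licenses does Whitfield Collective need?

Rule 1: stores flammable materials → Compliance Certificate required.
Rule 2: does not dispense prescription medication → Pharmacy Registration not required.
Rule 3: closes 8:00 PM, at/before 10:00 PM → Regulatory License required.
Rule 4: employees 89 > 38 → Small Employer Permit not required.
Rule 5: is a registered nonprofit; does not dispense prescription medication → General Business Registration not required.

Compliance Certificate, Regulatory License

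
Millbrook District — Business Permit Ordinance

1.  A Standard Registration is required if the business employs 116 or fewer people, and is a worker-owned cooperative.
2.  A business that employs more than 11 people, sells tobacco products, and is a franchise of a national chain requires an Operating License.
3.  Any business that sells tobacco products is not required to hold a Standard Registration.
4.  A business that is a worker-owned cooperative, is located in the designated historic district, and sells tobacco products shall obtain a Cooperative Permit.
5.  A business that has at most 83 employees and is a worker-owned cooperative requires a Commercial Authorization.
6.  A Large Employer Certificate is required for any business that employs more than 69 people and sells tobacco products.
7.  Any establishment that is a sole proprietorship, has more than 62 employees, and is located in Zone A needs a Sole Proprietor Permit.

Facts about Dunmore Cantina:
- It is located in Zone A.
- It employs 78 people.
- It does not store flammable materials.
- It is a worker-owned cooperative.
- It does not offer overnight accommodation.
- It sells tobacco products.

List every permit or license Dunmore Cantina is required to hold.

1. employees 78 ≤ 116; is a worker-owned cooperative → Standard Registration required.
2. employees 78 > 11; sells tobacco products; is a worker-owned cooperative (not: is a franchise of a national chain) → Operating License not required.
3. sells tobacco products → exempt from Standard Registration.
4. is a worker-owned cooperative; is located in Zone A (not: is located in the designated historic district); sells tobacco products → Cooperative Permit not required.
5. employees 78 ≤ 83; is a worker-owned cooperative → Commercial Authorization required.
6. employees 78 > 69; sells tobacco products → Large Employer Certificate required.
7. is a worker-owned cooperative (not: is a sole proprietorship); employees 78 > 62; is located in Zone A → Sole Proprietor Permit not required.

Commercial Authorization, Large Employer Certificate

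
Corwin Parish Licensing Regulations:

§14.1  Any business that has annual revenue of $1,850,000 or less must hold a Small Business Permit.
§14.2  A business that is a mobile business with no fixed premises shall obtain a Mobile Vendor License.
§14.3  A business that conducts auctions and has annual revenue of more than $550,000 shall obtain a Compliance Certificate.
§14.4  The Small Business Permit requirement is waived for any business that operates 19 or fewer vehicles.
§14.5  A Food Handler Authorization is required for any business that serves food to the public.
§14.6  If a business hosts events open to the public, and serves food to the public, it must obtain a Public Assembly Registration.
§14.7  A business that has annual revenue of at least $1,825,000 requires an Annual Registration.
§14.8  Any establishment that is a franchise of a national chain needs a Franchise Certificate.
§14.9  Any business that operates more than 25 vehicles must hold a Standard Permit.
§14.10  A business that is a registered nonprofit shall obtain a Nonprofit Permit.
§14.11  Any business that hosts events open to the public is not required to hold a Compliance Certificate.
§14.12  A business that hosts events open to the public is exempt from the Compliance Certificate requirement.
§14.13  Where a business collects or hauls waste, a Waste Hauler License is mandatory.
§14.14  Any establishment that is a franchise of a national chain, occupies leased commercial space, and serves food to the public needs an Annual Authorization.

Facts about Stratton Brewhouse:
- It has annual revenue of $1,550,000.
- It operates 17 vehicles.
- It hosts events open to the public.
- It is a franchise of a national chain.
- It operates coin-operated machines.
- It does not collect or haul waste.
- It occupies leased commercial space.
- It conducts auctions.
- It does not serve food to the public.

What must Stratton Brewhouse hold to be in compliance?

§14.1 revenue $1,550,000 ≤ $1,850,000 → Small Business Permit required.
§14.2 occupies leased commercial space (not: is a mobile business with no fixed premises) → Mobile Vendor License not required.
§14.3 conducts auctions; revenue $1,550,000 > $550,000 → Compliance Certificate required.
§14.4 vehicles 17 ≤ 19 → exempt from Small Business Permit.
§14.5 does not serve food to the public → Food Handler Authorization not required.
§14.6 hosts events open to the public; does not serve food to the public → Public Assembly Registration not required.
§14.7 revenue $1,550,000 < $1,825,000 → Annual Registration not required.
§14.8 is a franchise of a national chain → Franchise Certificate required.
§14.9 vehicles 17 ≤ 25 → Standard Permit not required.
§14.10 is a franchise of a national chain (not: is a registered nonprofit) → Nonprofit Permit not required.
§14.11 hosts events open to the public → exempt from Compliance Certificate.
§14.12 hosts events open to the public → exempt from Compliance Certificate.
§14.13 does not collect or haul waste → Waste Hauler License not required.
§14.14 is a franchise of a national chain; occupies leased commercial space; does not serve food to the public → Annual Authorization not required.

Franchise Certificate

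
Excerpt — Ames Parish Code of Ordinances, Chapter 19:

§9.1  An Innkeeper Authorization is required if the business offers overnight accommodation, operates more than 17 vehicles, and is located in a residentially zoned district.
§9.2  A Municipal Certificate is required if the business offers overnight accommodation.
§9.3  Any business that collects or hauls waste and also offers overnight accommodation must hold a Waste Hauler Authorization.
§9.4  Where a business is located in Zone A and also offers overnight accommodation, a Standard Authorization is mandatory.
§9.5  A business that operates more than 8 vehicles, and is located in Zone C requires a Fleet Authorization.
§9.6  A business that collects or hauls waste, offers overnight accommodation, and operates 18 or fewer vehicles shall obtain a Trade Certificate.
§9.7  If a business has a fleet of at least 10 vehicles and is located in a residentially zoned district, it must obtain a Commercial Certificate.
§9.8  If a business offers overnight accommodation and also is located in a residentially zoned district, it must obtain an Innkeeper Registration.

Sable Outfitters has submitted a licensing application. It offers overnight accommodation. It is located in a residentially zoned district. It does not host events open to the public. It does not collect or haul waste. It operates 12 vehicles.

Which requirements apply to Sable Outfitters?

Commercial Certificate, Innkeeper Registration, Municipal Certificate

§9.1 offers overnight accommodation; vehicles 12 ≤ 17; is located in a residentially zoned district → Innkeeper Authorization not required.
§9.2 offers overnight accommodation → Municipal Certificate required.
§9.3 does not collect or haul waste; offers overnight accommodation → Waste Hauler Authorization not required.
§9.4 is located in a residentially zoned district (not: is located in Zone A); offers overnight accommodation → Standard Authorization not required.
§9.5 vehicles 12 > 8; is located in a residentially zoned district (not: is located in Zone C) → Fleet Authorization not required.
§9.6 does not collect or haul waste; offers overnight accommodation; vehicles 12 ≤ 18 → Trade Certificate not required.
§9.7 vehicles 12 ≥ 10; is located in a residentially zoned district → Commercial Certificate required.
§9.8 offers overnight accommodation; is located in a residentially zoned district → Innkeeper Registration required.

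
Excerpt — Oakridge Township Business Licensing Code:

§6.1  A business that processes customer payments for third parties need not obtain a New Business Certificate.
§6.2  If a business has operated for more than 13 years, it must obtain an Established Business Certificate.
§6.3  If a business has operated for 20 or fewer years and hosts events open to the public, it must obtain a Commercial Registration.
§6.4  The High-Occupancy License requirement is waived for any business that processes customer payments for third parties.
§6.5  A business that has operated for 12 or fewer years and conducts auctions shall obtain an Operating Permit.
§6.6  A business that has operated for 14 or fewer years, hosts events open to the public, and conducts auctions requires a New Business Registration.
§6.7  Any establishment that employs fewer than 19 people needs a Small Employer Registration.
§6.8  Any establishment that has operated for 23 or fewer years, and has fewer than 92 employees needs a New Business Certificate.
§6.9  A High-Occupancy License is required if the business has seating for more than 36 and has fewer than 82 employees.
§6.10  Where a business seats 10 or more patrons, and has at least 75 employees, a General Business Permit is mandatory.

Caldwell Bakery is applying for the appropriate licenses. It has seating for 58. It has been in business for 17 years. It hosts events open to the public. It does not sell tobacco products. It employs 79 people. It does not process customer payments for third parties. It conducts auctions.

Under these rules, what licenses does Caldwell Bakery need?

§6.1 does not process customer payments for third parties → New Business Certificate exemption does not apply.
§6.2 years in business 17 > 13 → Established Business Certificate required.
§6.3 years in business 17 ≤ 20; hosts events open to the public → Commercial Registration required.
§6.4 does not process customer payments for third parties → High-Occupancy License exemption does not apply.
§6.5 years in business 17 > 12; conducts auctions → Operating Permit not required.
§6.6 years in business 17 > 14; hosts events open to the public; conducts auctions → New Business Registration not required.
§6.7 employees 79 ≥ 19 → Small Employer Registration not required.
§6.8 years in business 17 ≤ 23; employees 79 < 92 → New Business Certificate required.
§6.9 seating 58 > 36; employees 79 < 82 → High-Occupancy License required.
§6.10 seating 58 ≥ 10; employees 79 ≥ 75 → General Business Permit required.

Commercial Registration, Established Business Certificate, General Business Permit, High-Occupancy License, New Business Certificate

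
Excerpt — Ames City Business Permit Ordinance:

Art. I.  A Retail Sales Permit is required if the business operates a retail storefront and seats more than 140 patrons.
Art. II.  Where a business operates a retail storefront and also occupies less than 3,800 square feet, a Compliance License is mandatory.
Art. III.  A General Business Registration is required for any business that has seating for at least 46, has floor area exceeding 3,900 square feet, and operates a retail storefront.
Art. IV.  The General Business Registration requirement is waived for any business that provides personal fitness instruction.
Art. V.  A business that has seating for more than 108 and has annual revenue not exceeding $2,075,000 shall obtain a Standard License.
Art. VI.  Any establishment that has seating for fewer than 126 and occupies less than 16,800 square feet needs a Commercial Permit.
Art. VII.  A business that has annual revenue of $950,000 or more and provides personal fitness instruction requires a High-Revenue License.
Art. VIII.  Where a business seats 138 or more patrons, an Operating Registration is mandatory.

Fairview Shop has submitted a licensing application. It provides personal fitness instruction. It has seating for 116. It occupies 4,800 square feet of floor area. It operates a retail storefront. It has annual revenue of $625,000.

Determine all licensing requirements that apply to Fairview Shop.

Art. I. operates a retail storefront; seating 116 ≤ 140 → Retail Sales Permit not required.
Art. II. operates a retail storefront; floor area 4,800 square feet ≥ 3,800 square feet → Compliance License not required.
Art. III. seating 116 ≥ 46; floor area 4,800 square feet > 3,900 square feet; operates a retail storefront → General Business Registration required.
Art. IV. provides personal fitness instruction → exempt from General Business Registration.
Art. V. seating 116 > 108; revenue $625,000 ≤ $2,075,000 → Standard License required.
Art. VI. seating 116 < 126; floor area 4,800 square feet < 16,800 square feet → Commercial Permit required.
Art. VII. revenue $625,000 < $950,000; provides personal fitness instruction → High-Revenue License not required.
Art. VIII. seating 116 < 138 → Operating Registration not required.

Commercial Permit, Standard License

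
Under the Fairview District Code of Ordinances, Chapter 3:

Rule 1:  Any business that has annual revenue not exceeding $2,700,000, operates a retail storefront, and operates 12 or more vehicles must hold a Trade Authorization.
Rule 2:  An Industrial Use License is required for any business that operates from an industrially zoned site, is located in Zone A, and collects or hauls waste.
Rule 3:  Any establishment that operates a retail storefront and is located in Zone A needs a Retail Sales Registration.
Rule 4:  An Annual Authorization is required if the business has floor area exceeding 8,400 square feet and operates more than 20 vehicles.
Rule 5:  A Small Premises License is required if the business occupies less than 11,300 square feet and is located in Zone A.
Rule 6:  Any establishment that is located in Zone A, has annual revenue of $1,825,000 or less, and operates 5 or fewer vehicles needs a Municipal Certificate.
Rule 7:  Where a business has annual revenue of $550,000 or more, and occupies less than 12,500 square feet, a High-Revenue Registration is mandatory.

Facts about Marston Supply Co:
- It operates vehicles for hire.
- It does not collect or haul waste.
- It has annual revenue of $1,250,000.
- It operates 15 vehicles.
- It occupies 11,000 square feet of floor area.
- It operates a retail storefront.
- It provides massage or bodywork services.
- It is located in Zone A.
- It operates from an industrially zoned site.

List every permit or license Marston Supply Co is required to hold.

High-Revenue Registration, Retail Sales Registration, Small Premises License, Trade Authorization

Rule 1: revenue $1,250,000 ≤ $2,700,000; operates a retail storefront; vehicles 15 ≥ 12 → Trade Authorization required.
Rule 2: operates from an industrially zoned site; is located in Zone A; does not collect or haul waste → Industrial Use License not required.
Rule 3: operates a retail storefront; is located in Zone A → Retail Sales Registration required.
Rule 4: floor area 11,000 square feet > 8,400 square feet; vehicles 15 ≤ 20 → Annual Authorization not required.
Rule 5: floor area 11,000 square feet < 11,300 square feet; is located in Zone A → Small Premises License required.
Rule 6: is located in Zone A; revenue $1,250,000 ≤ $1,825,000; vehicles 15 > 5 → Municipal Certificate not required.
Rule 7: revenue $1,250,000 ≥ $550,000; floor area 11,000 square feet < 12,500 square feet → High-Revenue Registration required.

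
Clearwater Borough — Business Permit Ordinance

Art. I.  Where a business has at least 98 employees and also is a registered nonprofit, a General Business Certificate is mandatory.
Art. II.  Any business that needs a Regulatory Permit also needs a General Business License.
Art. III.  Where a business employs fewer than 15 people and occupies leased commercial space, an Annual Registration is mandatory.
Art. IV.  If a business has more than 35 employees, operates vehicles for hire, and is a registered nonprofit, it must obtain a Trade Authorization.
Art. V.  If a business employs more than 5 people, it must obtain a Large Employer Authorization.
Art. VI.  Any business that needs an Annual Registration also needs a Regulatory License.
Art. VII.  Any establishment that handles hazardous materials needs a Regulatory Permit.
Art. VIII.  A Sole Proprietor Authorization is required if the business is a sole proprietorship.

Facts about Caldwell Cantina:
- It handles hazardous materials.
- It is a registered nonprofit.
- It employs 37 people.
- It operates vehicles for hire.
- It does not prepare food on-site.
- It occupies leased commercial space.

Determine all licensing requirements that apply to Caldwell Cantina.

General Business License, Large Employer Authorization, Regulatory Permit, Trade Authorization

Art. I. employees 37 < 98; is a registered nonprofit → General Business Certificate not required.
Art. II. Regulatory Permit is required → General Business License also required.
Art. III. employees 37 ≥ 15; occupies leased commercial space → Annual Registration not required.
Art. IV. employees 37 > 35; operates vehicles for hire; is a registered nonprofit → Trade Authorization required.
Art. V. employees 37 > 5 → Large Employer Authorization required.
Art. VI. Annual Registration is not required → no effect.
Art. VII. handles hazardous materials → Regulatory Permit required.
Art. VIII. is a registered nonprofit (not: is a sole proprietorship) → Sole Proprietor Authorization not required.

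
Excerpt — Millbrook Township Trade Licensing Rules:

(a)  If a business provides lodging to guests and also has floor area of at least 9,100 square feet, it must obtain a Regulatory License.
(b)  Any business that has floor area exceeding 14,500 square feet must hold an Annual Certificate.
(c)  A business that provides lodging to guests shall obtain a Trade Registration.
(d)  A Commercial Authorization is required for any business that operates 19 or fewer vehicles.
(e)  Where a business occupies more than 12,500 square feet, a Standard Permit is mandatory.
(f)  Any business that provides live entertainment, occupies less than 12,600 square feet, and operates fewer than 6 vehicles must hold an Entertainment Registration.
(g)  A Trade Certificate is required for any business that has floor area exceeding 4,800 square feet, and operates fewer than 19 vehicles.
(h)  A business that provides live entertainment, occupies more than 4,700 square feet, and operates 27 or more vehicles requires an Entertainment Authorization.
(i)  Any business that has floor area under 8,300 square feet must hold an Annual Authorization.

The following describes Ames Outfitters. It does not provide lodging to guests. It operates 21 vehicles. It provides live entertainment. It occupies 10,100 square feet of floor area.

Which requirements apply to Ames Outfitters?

(a) does not provide lodging to guests; floor area 10,100 square feet ≥ 9,100 square feet → Regulatory License not required.
(b) floor area 10,100 square feet ≤ 14,500 square feet → Annual Certificate not required.
(c) does not provide lodging to guests → Trade Registration not required.
(d) vehicles 21 > 19 → Commercial Authorization not required.
(e) floor area 10,100 square feet ≤ 12,500 square feet → Standard Permit not required.
(f) provides live entertainment; floor area 10,100 square feet < 12,600 square feet; vehicles 21 ≥ 6 → Entertainment Registration not required.
(g) floor area 10,100 square feet > 4,800 square feet; vehicles 21 ≥ 19 → Trade Certificate not required.
(h) provides live entertainment; floor area 10,100 square feet > 4,700 square feet; vehicles 21 < 27 → Entertainment Authorization not required.
(i) floor area 10,100 square feet ≥ 8,300 square feet → Annual Authorization not required.

None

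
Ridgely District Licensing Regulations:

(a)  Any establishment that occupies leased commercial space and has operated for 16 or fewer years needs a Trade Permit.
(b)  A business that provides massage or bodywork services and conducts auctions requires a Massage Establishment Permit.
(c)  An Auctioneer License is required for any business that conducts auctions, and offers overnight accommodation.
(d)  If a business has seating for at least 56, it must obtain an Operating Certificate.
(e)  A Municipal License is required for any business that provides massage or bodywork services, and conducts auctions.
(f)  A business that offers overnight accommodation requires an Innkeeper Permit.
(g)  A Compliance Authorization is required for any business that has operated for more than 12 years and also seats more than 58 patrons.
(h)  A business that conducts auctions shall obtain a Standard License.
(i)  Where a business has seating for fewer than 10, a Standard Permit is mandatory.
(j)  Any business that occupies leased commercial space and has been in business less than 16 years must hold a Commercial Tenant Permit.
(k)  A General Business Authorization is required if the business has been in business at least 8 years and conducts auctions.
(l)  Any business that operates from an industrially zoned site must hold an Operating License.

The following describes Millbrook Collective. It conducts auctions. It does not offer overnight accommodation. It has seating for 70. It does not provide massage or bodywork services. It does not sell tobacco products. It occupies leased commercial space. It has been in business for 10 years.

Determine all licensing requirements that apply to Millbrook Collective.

(a) occupies leased commercial space; years in business 10 ≤ 16 → Trade Permit required.
(b) does not provide massage or bodywork services; conducts auctions → Massage Establishment Permit not required.
(c) conducts auctions; does not offer overnight accommodation → Auctioneer License not required.
(d) seating 70 ≥ 56 → Operating Certificate required.
(e) does not provide massage or bodywork services; conducts auctions → Municipal License not required.
(f) does not offer overnight accommodation → Innkeeper Permit not required.
(g) years in business 10 ≤ 12; seating 70 > 58 → Compliance Authorization not required.
(h) conducts auctions → Standard License required.
(i) seating 70 ≥ 10 → Standard Permit not required.
(j) occupies leased commercial space; years in business 10 < 16 → Commercial Tenant Permit required.
(k) years in business 10 ≥ 8; conducts auctions → General Business Authorization required.
(l) occupies leased commercial space (not: operates from an industrially zoned site) → Operating License not required.

Commercial Tenant Permit, General Business Authorization, Operating Certificate, Standard License, Trade Permit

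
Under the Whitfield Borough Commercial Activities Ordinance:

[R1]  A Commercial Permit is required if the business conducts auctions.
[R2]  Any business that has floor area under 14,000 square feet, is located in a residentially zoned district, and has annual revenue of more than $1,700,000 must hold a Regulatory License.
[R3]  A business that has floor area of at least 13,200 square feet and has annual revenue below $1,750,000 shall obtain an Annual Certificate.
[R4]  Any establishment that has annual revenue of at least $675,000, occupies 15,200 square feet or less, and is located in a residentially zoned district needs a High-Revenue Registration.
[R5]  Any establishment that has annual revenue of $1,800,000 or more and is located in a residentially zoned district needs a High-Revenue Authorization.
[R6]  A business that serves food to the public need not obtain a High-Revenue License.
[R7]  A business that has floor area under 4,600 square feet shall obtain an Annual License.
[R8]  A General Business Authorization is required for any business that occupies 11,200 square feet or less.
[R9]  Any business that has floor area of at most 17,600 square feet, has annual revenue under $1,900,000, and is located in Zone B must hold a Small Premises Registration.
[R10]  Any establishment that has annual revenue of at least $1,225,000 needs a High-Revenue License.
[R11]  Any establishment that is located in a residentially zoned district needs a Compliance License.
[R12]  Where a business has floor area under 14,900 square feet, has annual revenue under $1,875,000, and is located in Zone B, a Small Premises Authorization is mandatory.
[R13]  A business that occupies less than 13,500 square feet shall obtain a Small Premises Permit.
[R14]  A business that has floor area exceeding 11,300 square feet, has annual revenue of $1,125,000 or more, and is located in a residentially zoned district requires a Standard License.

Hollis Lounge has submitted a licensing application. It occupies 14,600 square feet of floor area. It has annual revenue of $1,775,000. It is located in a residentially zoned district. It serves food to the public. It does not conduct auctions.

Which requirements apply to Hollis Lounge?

Compliance License, High-Revenue Registration, Standard License

[R1] does not conduct auctions → Commercial Permit not required.
[R2] floor area 14,600 square feet ≥ 14,000 square feet; is located in a residentially zoned district; revenue $1,775,000 > $1,700,000 → Regulatory License not required.
[R3] floor area 14,600 square feet ≥ 13,200 square feet; revenue $1,775,000 ≥ $1,750,000 → Annual Certificate not required.
[R4] revenue $1,775,000 ≥ $675,000; floor area 14,600 square feet ≤ 15,200 square feet; is located in a residentially zoned district → High-Revenue Registration required.
[R5] revenue $1,775,000 < $1,800,000; is located in a residentially zoned district → High-Revenue Authorization not required.
[R6] serves food to the public → exempt from High-Revenue License.
[R7] floor area 14,600 square feet ≥ 4,600 square feet → Annual License not required.
[R8] floor area 14,600 square feet > 11,200 square feet → General Business Authorization not required.
[R9] floor area 14,600 square feet ≤ 17,600 square feet; revenue $1,775,000 < $1,900,000; is located in a residentially zoned district (not: is located in Zone B) → Small Premises Registration not required.
[R10] revenue $1,775,000 ≥ $1,225,000 → High-Revenue License required.
[R11] is located in a residentially zoned district → Compliance License required.
[R12] floor area 14,600 square feet < 14,900 square feet; revenue $1,775,000 < $1,875,000; is located in a residentially zoned district (not: is located in Zone B) → Small Premises Authorization not required.
[R13] floor area 14,600 square feet ≥ 13,500 square feet → Small Premises Permit not required.
[R14] floor area 14,600 square feet > 11,300 square feet; revenue $1,775,000 ≥ $1,125,000; is located in a residentially zoned district → Standard License required.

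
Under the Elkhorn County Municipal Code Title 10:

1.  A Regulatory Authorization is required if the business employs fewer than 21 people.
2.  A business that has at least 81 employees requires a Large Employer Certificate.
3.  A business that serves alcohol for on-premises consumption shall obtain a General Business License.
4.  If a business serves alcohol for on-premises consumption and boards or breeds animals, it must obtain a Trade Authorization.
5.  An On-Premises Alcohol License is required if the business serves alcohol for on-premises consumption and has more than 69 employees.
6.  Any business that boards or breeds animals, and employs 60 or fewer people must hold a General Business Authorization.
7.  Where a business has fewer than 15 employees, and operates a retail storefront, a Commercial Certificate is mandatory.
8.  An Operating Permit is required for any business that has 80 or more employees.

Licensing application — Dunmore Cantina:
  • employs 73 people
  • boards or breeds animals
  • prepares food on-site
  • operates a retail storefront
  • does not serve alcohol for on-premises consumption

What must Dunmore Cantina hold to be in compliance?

None

1. employees 73 ≥ 21 → Regulatory Authorization not required.
2. employees 73 < 81 → Large Employer Certificate not required.
3. does not serve alcohol for on-premises consumption → General Business License not required.
4. does not serve alcohol for on-premises consumption; boards or breeds animals → Trade Authorization not required.
5. does not serve alcohol for on-premises consumption; employees 73 > 69 → On-Premises Alcohol License not required.
6. boards or breeds animals; employees 73 > 60 → General Business Authorization not required.
7. employees 73 ≥ 15; operates a retail storefront → Commercial Certificate not required.
8. employees 73 < 80 → Operating Permit not required.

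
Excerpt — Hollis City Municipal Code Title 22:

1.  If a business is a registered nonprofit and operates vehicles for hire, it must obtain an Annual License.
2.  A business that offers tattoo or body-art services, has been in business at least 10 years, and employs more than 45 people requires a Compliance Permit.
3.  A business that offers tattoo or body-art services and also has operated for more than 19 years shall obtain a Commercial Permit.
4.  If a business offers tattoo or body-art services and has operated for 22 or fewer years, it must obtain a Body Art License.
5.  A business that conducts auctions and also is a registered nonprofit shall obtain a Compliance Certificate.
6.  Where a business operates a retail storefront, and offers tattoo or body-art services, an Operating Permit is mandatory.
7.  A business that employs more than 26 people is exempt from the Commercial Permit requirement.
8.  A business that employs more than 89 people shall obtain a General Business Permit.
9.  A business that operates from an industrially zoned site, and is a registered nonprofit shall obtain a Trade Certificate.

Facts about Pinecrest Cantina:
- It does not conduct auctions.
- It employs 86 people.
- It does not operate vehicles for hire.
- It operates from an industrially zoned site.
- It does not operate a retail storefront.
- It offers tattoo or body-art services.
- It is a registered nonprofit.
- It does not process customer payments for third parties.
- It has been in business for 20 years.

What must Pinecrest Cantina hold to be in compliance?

Body Art License, Compliance Permit, Trade Certificate

1. is a registered nonprofit; does not operate vehicles for hire → Annual License not required.
2. offers tattoo or body-art services; years in business 20 ≥ 10; employees 86 > 45 → Compliance Permit required.
3. offers tattoo or body-art services; years in business 20 > 19 → Commercial Permit required.
4. offers tattoo or body-art services; years in business 20 ≤ 22 → Body Art License required.
5. does not conduct auctions; is a registered nonprofit → Compliance Certificate not required.
6. does not operate a retail storefront; offers tattoo or body-art services → Operating Permit not required.
7. employees 86 > 26 → exempt from Commercial Permit.
8. employees 86 ≤ 89 → General Business Permit not required.
9. operates from an industrially zoned site; is a registered nonprofit → Trade Certificate required.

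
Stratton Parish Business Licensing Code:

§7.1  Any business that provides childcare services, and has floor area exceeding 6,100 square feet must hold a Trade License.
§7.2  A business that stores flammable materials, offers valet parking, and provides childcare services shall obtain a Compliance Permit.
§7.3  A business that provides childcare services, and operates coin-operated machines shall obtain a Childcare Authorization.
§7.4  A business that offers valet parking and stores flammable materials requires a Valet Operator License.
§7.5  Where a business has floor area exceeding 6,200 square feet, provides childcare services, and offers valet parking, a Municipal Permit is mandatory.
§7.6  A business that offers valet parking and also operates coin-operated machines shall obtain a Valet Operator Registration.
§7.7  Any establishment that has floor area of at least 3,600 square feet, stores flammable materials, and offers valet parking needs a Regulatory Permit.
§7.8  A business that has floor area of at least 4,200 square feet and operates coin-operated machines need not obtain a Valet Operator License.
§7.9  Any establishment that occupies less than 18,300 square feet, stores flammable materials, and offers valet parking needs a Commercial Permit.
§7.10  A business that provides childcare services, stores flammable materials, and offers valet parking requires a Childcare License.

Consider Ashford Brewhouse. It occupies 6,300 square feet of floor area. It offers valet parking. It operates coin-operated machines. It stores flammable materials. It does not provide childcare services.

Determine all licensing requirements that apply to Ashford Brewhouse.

Commercial Permit, Regulatory Permit, Valet Operator Registration

§7.1 does not provide childcare services; floor area 6,300 square feet > 6,100 square feet → Trade License not required.
§7.2 stores flammable materials; offers valet parking; does not provide childcare services → Compliance Permit not required.
§7.3 does not provide childcare services; operates coin-operated machines → Childcare Authorization not required.
§7.4 offers valet parking; stores flammable materials → Valet Operator License required.
§7.5 floor area 6,300 square feet > 6,200 square feet; does not provide childcare services; offers valet parking → Municipal Permit not required.
§7.6 offers valet parking; operates coin-operated machines → Valet Operator Registration required.
§7.7 floor area 6,300 square feet ≥ 3,600 square feet; stores flammable materials; offers valet parking → Regulatory Permit required.
§7.8 floor area 6,300 square feet ≥ 4,200 square feet; operates coin-operated machines → exempt from Valet Operator License.
§7.9 floor area 6,300 square feet < 18,300 square feet; stores flammable materials; offers valet parking → Commercial Permit required.
§7.10 does not provide childcare services; stores flammable materials; offers valet parking → Childcare License not required.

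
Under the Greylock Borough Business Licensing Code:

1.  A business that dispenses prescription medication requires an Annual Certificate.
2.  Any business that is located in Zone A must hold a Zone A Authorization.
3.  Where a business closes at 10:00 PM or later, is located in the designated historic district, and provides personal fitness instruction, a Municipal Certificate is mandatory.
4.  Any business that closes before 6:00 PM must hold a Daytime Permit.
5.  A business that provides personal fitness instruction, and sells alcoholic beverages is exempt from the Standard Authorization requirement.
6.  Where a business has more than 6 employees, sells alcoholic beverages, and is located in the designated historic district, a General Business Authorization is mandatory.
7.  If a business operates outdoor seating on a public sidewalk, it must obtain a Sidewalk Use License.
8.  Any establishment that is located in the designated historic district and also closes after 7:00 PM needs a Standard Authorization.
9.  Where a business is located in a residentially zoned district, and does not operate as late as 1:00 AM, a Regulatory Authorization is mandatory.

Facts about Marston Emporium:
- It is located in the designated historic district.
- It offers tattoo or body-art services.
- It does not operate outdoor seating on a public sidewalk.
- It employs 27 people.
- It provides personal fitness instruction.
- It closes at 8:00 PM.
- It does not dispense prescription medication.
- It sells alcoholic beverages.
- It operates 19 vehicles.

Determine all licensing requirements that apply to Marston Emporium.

1. does not dispense prescription medication → Annual Certificate not required.
2. is located in the designated historic district (not: is located in Zone A) → Zone A Authorization not required.
3. closes 8:00 PM, at/before 10:00 PM; is located in the designated historic district; provides personal fitness instruction → Municipal Certificate not required.
4. closes 8:00 PM, after 6:00 PM → Daytime Permit not required.
5. provides personal fitness instruction; sells alcoholic beverages → exempt from Standard Authorization.
6. employees 27 > 6; sells alcoholic beverages; is located in the designated historic district → General Business Authorization required.
7. does not operate outdoor seating on a public sidewalk → Sidewalk Use License not required.
8. is located in the designated historic district; closes 8:00 PM, after 7:00 PM → Standard Authorization required.
9. is located in the designated historic district (not: is located in a residentially zoned district); closes 8:00 PM, at/before 1:00 AM → Regulatory Authorization not required.

General Business Authorization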